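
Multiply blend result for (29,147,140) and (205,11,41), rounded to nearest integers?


Multiply: C = A×B/255, rounded to nearest integer
R: 29×205/255 = 5945/255 ≈ 23.314 → 23
G: 147×11/255 = 1617/255 ≈ 6.341 → 6
B: 140×41/255 = 5740/255 ≈ 22.510 → 23
= RGB(23, 6, 23)


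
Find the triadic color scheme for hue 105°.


Triadic: equally spaced at 120° intervals
H1 = 105°
H2 = (105 + 120) mod 360 = 225°
H3 = (105 + 240) mod 360 = 345°
Triadic = 105°, 225°, 345°


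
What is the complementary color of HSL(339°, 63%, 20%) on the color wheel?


Complement = opposite side of color wheel = hue + 180°
H' = (339 + 180) mod 360 = 159°
S and L unchanged.
= HSL(159°, 63%, 20%)


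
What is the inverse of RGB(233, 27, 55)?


Invert: (255-R, 255-G, 255-B)
R: 255-233 = 22
G: 255-27 = 228
B: 255-55 = 200
= RGB(22, 228, 200)


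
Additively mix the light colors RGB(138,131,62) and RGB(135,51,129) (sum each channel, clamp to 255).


Additive: each channel = min(255, C₁+C₂)
R: 138+135 = 273 → 255
G: 131+51 = 182 → 182
B: 62+129 = 191 → 191
= RGB(255, 182, 191)


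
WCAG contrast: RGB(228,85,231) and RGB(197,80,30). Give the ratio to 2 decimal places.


Linearize each sRGB channel c=v/255: c/12.92 if c ≤ 0.04045 else ((c+0.055)/1.055)^2.4
L = 0.2126×R_lin + 0.7152×G_lin + 0.0722×B_lin
Color 1 (228,85,231):
  R=228: 228/255≈0.8941 > 0.04045 → ((0.8941+0.055)/1.055)^2.4 ≈ 0.77582
  G=85: 85/255≈0.3333 > 0.04045 → ((0.3333+0.055)/1.055)^2.4 ≈ 0.09084
  B=231: 231/255≈0.9059 > 0.04045 → ((0.9059+0.055)/1.055)^2.4 ≈ 0.79910
  L1 = 0.2126×0.77582 + 0.7152×0.09084 + 0.0722×0.79910 ≈ 0.28761
Color 2 (197,80,30):
  R=197: 197/255≈0.7725 > 0.04045 → ((0.7725+0.055)/1.055)^2.4 ≈ 0.55834
  G=80: 80/255≈0.3137 > 0.04045 → ((0.3137+0.055)/1.055)^2.4 ≈ 0.08022
  B=30: 30/255≈0.1176 > 0.04045 → ((0.1176+0.055)/1.055)^2.4 ≈ 0.01298
  L2 = 0.2126×0.55834 + 0.7152×0.08022 + 0.0722×0.01298 ≈ 0.17701
Lighter = 0.28761, Darker = 0.17701
Ratio = (L_lighter + 0.05) / (L_darker + 0.05)
Ratio = (0.28761 + 0.05) / (0.17701 + 0.05) = 0.33761 / 0.22701 ≈ 1.4872
Ratio ≈ 1.49:1


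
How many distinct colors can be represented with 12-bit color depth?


Colors = 2^bits = 2^12
= 4,096 colors


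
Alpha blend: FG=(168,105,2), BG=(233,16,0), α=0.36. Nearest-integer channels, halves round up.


C = α×F + (1-α)×B, with 1-α = 0.64
R: 0.36×168 + 0.64×233 = 60.48 + 149.12 = 209.60 → 210
G: 0.36×105 + 0.64×16 = 37.80 + 10.24 = 48.04 → 48
B: 0.36×2 + 0.64×0 = 0.72 + 0.00 = 0.72 → 1
= RGB(210, 48, 1)


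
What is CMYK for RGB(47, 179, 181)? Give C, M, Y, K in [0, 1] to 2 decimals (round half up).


R'=47/255≈0.1843, G'=179/255≈0.7020, B'=181/255≈0.7098
K = 1 - max(R',G',B') = 1 - 181/255 = 74/255 = 0.29019… → 0.29
(1-R'-K)/(1-K) simplifies to (max-R)/max with max = 181:
C = (181-47)/181 = 134/181 = 0.74033… → 0.74
M = (181-179)/181 = 2/181 = 0.01104… → 0.01
Y = (181-181)/181 = 0/181 = 0 → 0.00
= CMYK(0.74, 0.01, 0.00, 0.29)


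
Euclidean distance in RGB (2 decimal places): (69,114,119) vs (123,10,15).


d = √[(R₁-R₂)² + (G₁-G₂)² + (B₁-B₂)²]
d = √[(69-123)² + (114-10)² + (119-15)²]
d = √[2916 + 10816 + 10816]
d = √24548
d ≈ 156.68


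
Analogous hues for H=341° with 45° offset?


Base hue: 341°
Left analog: (341 - 45) mod 360 = 296°
Right analog: (341 + 45) mod 360 = 26°
Analogous hues = 296° and 26°


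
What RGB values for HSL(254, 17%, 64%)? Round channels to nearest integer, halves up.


H=254°, S=0.17, L=0.64
C = (1-|2L-1|)×S = (1-|0.28|)×0.17 = 0.1224
H' = H/60 = 254/60 ≈ 4.2333; X = C×(1-|H' mod 2 - 1|) = 0.02856
m = L - C/2 = 0.64 - 0.0612 = 0.5788
Sector ⌊H'⌋ = 4 → (R',G',B') = (0.02856, 0.0, 0.1224)
RGB = ((R'+m)×255, (G'+m)×255, (B'+m)×255) = (154.8768, 147.594, 178.806)
Round half up → RGB(155, 148, 179)


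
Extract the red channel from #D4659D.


Color: #D4659D
R = D4 = 212
G = 65 = 101
B = 9D = 157
Red = 212


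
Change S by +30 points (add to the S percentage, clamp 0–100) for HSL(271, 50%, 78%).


Original S = 50%
Adjustment = +30 percentage points
New S = 50 + (30) = 80
Clamp to [0, 100] → 80
= HSL(271°, 80%, 78%)


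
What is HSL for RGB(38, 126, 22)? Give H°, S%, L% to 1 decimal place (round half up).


Normalize: R'=38/255≈0.1490, G'=126/255≈0.4941, B'=22/255≈0.0863
Max=126/255, Min=22/255, Δ=Max-Min=104/255
L = (Max+Min)/2 = (126+22)/510 = 148/510 = 0.29019… → L = 29.0%
L ≤ 0.5 → S = Δ/(Max+Min) = 104/(126+22) = 104/148 = 0.70270… → S = 70.3%
(the 1/255 factors cancel in S and H, so raw channel differences can be used)
Max is G' → H = 60 × ((B-R)/Δ + 2) = 60 × ((22-38)/104 + 2)
  -16/104 + 2 = -0.1538… + 2 = 1.8461…
  H = 60 × 1.8461… = 110.769…° → H = 110.8°
= HSL(110.8°, 70.3%, 29.0%)


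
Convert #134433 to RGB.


13 → 19 (R)
44 → 68 (G)
33 → 51 (B)
= RGB(19, 68, 51)


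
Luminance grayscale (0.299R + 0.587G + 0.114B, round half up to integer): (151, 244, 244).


Gray = 0.299×R + 0.587×G + 0.114×B
Gray = 0.299×151 + 0.587×244 + 0.114×244
Gray = 45.149 + 143.228 + 27.816
Gray = 216.193 → round half up → 216
Gray = 216


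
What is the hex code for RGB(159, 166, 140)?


R = 159 → 9F (hex)
G = 166 → A6 (hex)
B = 140 → 8C (hex)
Hex = #9FA68C


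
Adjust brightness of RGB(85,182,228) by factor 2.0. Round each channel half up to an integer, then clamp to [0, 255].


Multiply each channel by 2.0, round half up, clamp to [0, 255]
R: 85×2.0 = 170
G: 182×2.0 = 364 → clamp → 255
B: 228×2.0 = 456 → clamp → 255
= RGB(170, 255, 255)


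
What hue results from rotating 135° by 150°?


New hue = (H + rotation) mod 360
New hue = (135 + 150) mod 360
= 285 mod 360
= 285°


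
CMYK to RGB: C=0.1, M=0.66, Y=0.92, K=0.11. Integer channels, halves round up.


R = 255 × (1-C) × (1-K) = 255 × 0.90 × 0.89 = 204.255 → 204
G = 255 × (1-M) × (1-K) = 255 × 0.34 × 0.89 = 77.163 → 77
B = 255 × (1-Y) × (1-K) = 255 × 0.08 × 0.89 = 18.156 → 18
= RGB(204, 77, 18)


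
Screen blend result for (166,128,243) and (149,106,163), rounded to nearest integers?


Screen: C = 255 - (255-A)×(255-B)/255, rounded to nearest integer
R: 255 - (255-166)×(255-149)/255 = 255 - 9434/255 ≈ 255 - 36.996 = 218.004 → 218
G: 255 - (255-128)×(255-106)/255 = 255 - 18923/255 ≈ 255 - 74.208 = 180.792 → 181
B: 255 - (255-243)×(255-163)/255 = 255 - 1104/255 ≈ 255 - 4.329 = 250.671 → 251
= RGB(218, 181, 251)


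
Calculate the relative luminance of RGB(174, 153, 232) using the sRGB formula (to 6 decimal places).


Linearize each channel (sRGB transfer function): c = v/255; c_lin = c/12.92 if c ≤ 0.04045, else ((c+0.055)/1.055)^2.4
  R: 174/255 ≈ 0.682353 > 0.04045 → ((0.682353+0.055)/1.055)^2.4 ≈ 0.423268
  G: 153/255 ≈ 0.600000 > 0.04045 → ((0.600000+0.055)/1.055)^2.4 ≈ 0.318547
  B: 232/255 ≈ 0.909804 > 0.04045 → ((0.909804+0.055)/1.055)^2.4 ≈ 0.806952
R_lin = 0.423268, G_lin = 0.318547, B_lin = 0.806952
L = 0.2126×R + 0.7152×G + 0.0722×B
L = 0.2126×0.423268 + 0.7152×0.318547 + 0.0722×0.806952
L ≈ 0.376073


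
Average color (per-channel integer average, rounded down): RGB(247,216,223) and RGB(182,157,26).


Midpoint: each channel = ⌊(C₁+C₂)/2⌋
R: ⌊(247+182)/2⌋ = 214
G: ⌊(216+157)/2⌋ = 186
B: ⌊(223+26)/2⌋ = 124
= RGB(214, 186, 124)


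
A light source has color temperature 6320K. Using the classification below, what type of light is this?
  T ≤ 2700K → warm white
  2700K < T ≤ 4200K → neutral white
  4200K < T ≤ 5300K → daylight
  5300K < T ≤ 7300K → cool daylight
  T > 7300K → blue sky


Temperature: 6320K
5300K < 6320K ≤ 7300K → cool daylight
Classification: cool daylight


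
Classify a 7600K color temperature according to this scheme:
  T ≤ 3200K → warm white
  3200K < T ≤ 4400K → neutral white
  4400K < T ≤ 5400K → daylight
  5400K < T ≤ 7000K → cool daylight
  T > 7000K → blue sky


Temperature: 7600K
7600K > 7000K → blue sky
Classification: blue sky


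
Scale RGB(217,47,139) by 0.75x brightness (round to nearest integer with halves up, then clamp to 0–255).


Multiply each channel by 0.75, round half up, clamp to [0, 255]
R: 217×0.75 = 162.75 → round → 163
G: 47×0.75 = 35.25 → round → 35
B: 139×0.75 = 104.25 → round → 104
= RGB(163, 35, 104)


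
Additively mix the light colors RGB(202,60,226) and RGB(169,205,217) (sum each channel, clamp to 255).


Additive: each channel = min(255, C₁+C₂)
R: 202+169 = 371 → 255
G: 60+205 = 265 → 255
B: 226+217 = 443 → 255
= RGB(255, 255, 255)


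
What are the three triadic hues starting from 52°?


Triadic: equally spaced at 120° intervals
H1 = 52°
H2 = (52 + 120) mod 360 = 172°
H3 = (52 + 240) mod 360 = 292°
Triadic = 52°, 172°, 292°


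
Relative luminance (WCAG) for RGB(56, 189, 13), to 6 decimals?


Linearize each channel (sRGB transfer function): c = v/255; c_lin = c/12.92 if c ≤ 0.04045, else ((c+0.055)/1.055)^2.4
  R: 56/255 ≈ 0.219608 > 0.04045 → ((0.219608+0.055)/1.055)^2.4 ≈ 0.039546
  G: 189/255 ≈ 0.741176 > 0.04045 → ((0.741176+0.055)/1.055)^2.4 ≈ 0.508881
  B: 13/255 ≈ 0.050980 > 0.04045 → ((0.050980+0.055)/1.055)^2.4 ≈ 0.004025
R_lin = 0.039546, G_lin = 0.508881, B_lin = 0.004025
L = 0.2126×R + 0.7152×G + 0.0722×B
L = 0.2126×0.039546 + 0.7152×0.508881 + 0.0722×0.004025
L ≈ 0.372650


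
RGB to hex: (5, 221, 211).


R = 5 → 05 (hex)
G = 221 → DD (hex)
B = 211 → D3 (hex)
Hex = #05DDD3


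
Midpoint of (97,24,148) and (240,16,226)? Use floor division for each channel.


Midpoint: each channel = ⌊(C₁+C₂)/2⌋
R: ⌊(97+240)/2⌋ = 168
G: ⌊(24+16)/2⌋ = 20
B: ⌊(148+226)/2⌋ = 187
= RGB(168, 20, 187)


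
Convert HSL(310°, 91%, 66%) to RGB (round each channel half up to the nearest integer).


H=310°, S=0.91, L=0.66
C = (1-|2L-1|)×S = (1-|0.32|)×0.91 = 0.6188
H' = H/60 = 310/60 ≈ 5.1667; X = C×(1-|H' mod 2 - 1|) ≈ 0.5157
m = L - C/2 = 0.66 - 0.3094 = 0.3506
Sector ⌊H'⌋ = 5 → (R',G',B') = (0.6188, 0.0, ≈0.5157)
RGB = ((R'+m)×255, (G'+m)×255, (B'+m)×255) = (247.197, 89.403, 220.898)
Round half up → RGB(247, 89, 221)


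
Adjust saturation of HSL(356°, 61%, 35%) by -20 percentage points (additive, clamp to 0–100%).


Original S = 61%
Adjustment = -20 percentage points
New S = 61 + (-20) = 41
Clamp to [0, 100] → 41
= HSL(356°, 41%, 35%)


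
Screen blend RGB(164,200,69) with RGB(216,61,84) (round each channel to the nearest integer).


Screen: C = 255 - (255-A)×(255-B)/255, rounded to nearest integer
R: 255 - (255-164)×(255-216)/255 = 255 - 3549/255 ≈ 255 - 13.918 = 241.082 → 241
G: 255 - (255-200)×(255-61)/255 = 255 - 10670/255 ≈ 255 - 41.843 = 213.157 → 213
B: 255 - (255-69)×(255-84)/255 = 255 - 31806/255 ≈ 255 - 124.729 = 130.271 → 130
= RGB(241, 213, 130)


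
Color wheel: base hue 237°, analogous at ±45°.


Base hue: 237°
Left analog: (237 - 45) mod 360 = 192°
Right analog: (237 + 45) mod 360 = 282°
Analogous hues = 192° and 282°


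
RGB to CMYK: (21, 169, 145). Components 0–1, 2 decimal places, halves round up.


R'=21/255≈0.0824, G'=169/255≈0.6627, B'=145/255≈0.5686
K = 1 - max(R',G',B') = 1 - 169/255 = 86/255 = 0.33725… → 0.34
(1-R'-K)/(1-K) simplifies to (max-R)/max with max = 169:
C = (169-21)/169 = 148/169 = 0.87573… → 0.88
M = (169-169)/169 = 0/169 = 0 → 0.00
Y = (169-145)/169 = 24/169 = 0.14201… → 0.14
= CMYK(0.88, 0.00, 0.14, 0.34)


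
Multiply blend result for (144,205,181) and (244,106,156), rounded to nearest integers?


Multiply: C = A×B/255, rounded to nearest integer
R: 144×244/255 = 35136/255 ≈ 137.788 → 138
G: 205×106/255 = 21730/255 ≈ 85.216 → 85
B: 181×156/255 = 28236/255 ≈ 110.729 → 111
= RGB(138, 85, 111)


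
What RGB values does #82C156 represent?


82 → 130 (R)
C1 → 193 (G)
56 → 86 (B)
= RGB(130, 193, 86)


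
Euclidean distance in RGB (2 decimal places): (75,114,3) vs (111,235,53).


d = √[(R₁-R₂)² + (G₁-G₂)² + (B₁-B₂)²]
d = √[(75-111)² + (114-235)² + (3-53)²]
d = √[1296 + 14641 + 2500]
d = √18437
d ≈ 135.78


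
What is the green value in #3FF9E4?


Color: #3FF9E4
R = 3F = 63
G = F9 = 249
B = E4 = 228
Green = 249


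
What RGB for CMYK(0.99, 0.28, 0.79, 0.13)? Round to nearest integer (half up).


R = 255 × (1-C) × (1-K) = 255 × 0.01 × 0.87 = 2.2185 → 2
G = 255 × (1-M) × (1-K) = 255 × 0.72 × 0.87 = 159.732 → 160
B = 255 × (1-Y) × (1-K) = 255 × 0.21 × 0.87 = 46.5885 → 47
= RGB(2, 160, 47)


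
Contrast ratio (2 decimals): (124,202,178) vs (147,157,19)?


Linearize each sRGB channel c=v/255: c/12.92 if c ≤ 0.04045 else ((c+0.055)/1.055)^2.4
L = 0.2126×R_lin + 0.7152×G_lin + 0.0722×B_lin
Color 1 (124,202,178):
  R=124: 124/255≈0.4863 > 0.04045 → ((0.4863+0.055)/1.055)^2.4 ≈ 0.20156
  G=202: 202/255≈0.7922 > 0.04045 → ((0.7922+0.055)/1.055)^2.4 ≈ 0.59062
  B=178: 178/255≈0.6980 > 0.04045 → ((0.6980+0.055)/1.055)^2.4 ≈ 0.44520
  L1 = 0.2126×0.20156 + 0.7152×0.59062 + 0.0722×0.44520 ≈ 0.49740
Color 2 (147,157,19):
  R=147: 147/255≈0.5765 > 0.04045 → ((0.5765+0.055)/1.055)^2.4 ≈ 0.29177
  G=157: 157/255≈0.6157 > 0.04045 → ((0.6157+0.055)/1.055)^2.4 ≈ 0.33716
  B=19: 19/255≈0.0745 > 0.04045 → ((0.0745+0.055)/1.055)^2.4 ≈ 0.00651
  L2 = 0.2126×0.29177 + 0.7152×0.33716 + 0.0722×0.00651 ≈ 0.30364
Lighter = 0.49740, Darker = 0.30364
Ratio = (L_lighter + 0.05) / (L_darker + 0.05)
Ratio = (0.49740 + 0.05) / (0.30364 + 0.05) = 0.54740 / 0.35364 ≈ 1.5479
Ratio ≈ 1.55:1


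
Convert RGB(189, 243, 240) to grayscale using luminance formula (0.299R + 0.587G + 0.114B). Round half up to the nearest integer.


Gray = 0.299×R + 0.587×G + 0.114×B
Gray = 0.299×189 + 0.587×243 + 0.114×240
Gray = 56.511 + 142.641 + 27.360
Gray = 226.512 → round half up → 227
Gray = 227


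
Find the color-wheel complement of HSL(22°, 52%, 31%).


Complement = opposite side of color wheel = hue + 180°
H' = (22 + 180) mod 360 = 202°
S and L unchanged.
= HSL(202°, 52%, 31%)


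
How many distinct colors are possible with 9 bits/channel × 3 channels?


Total bits = 9 bits/channel × 3 channels = 27 bits
Distinct colors = 2^27
= 134,217,728 colors


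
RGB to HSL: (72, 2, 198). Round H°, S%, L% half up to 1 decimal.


Normalize: R'=72/255≈0.2824, G'=2/255≈0.0078, B'=198/255≈0.7765
Max=198/255, Min=2/255, Δ=Max-Min=196/255
L = (Max+Min)/2 = (198+2)/510 = 200/510 = 0.39215… → L = 39.2%
L ≤ 0.5 → S = Δ/(Max+Min) = 196/(198+2) = 196/200 = 0.98 → S = 98.0%
(the 1/255 factors cancel in S and H, so raw channel differences can be used)
Max is B' → H = 60 × ((R-G)/Δ + 4) = 60 × ((72-2)/196 + 4)
  70/196 + 4 = 0.3571… + 4 = 4.3571…
  H = 60 × 4.3571… = 261.428…° → H = 261.4°
= HSL(261.4°, 98.0%, 39.2%)


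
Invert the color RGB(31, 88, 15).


Invert: (255-R, 255-G, 255-B)
R: 255-31 = 224
G: 255-88 = 167
B: 255-15 = 240
= RGB(224, 167, 240)


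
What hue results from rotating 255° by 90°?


New hue = (H + rotation) mod 360
New hue = (255 + 90) mod 360
= 345 mod 360
= 345°


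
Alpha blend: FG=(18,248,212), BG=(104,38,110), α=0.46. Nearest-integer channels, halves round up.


C = α×F + (1-α)×B, with 1-α = 0.54
R: 0.46×18 + 0.54×104 = 8.28 + 56.16 = 64.44 → 64
G: 0.46×248 + 0.54×38 = 114.08 + 20.52 = 134.60 → 135
B: 0.46×212 + 0.54×110 = 97.52 + 59.40 = 156.92 → 157
= RGB(64, 135, 157)


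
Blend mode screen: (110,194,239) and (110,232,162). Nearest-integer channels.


Screen: C = 255 - (255-A)×(255-B)/255, rounded to nearest integer
R: 255 - (255-110)×(255-110)/255 = 255 - 21025/255 ≈ 255 - 82.451 = 172.549 → 173
G: 255 - (255-194)×(255-232)/255 = 255 - 1403/255 ≈ 255 - 5.502 = 249.498 → 249
B: 255 - (255-239)×(255-162)/255 = 255 - 1488/255 ≈ 255 - 5.835 = 249.165 → 249
= RGB(173, 249, 249)


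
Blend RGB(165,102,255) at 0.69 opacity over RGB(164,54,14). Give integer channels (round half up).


C = α×F + (1-α)×B, with 1-α = 0.31
R: 0.69×165 + 0.31×164 = 113.85 + 50.84 = 164.69 → 165
G: 0.69×102 + 0.31×54 = 70.38 + 16.74 = 87.12 → 87
B: 0.69×255 + 0.31×14 = 175.95 + 4.34 = 180.29 → 180
= RGB(165, 87, 180)


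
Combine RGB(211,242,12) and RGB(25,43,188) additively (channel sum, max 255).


Additive: each channel = min(255, C₁+C₂)
R: 211+25 = 236 → 236
G: 242+43 = 285 → 255
B: 12+188 = 200 → 200
= RGB(236, 255, 200)


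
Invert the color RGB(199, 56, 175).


Invert: (255-R, 255-G, 255-B)
R: 255-199 = 56
G: 255-56 = 199
B: 255-175 = 80
= RGB(56, 199, 80)


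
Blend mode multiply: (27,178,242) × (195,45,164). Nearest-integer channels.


Multiply: C = A×B/255, rounded to nearest integer
R: 27×195/255 = 5265/255 ≈ 20.647 → 21
G: 178×45/255 = 8010/255 ≈ 31.412 → 31
B: 242×164/255 = 39688/255 ≈ 155.639 → 156
= RGB(21, 31, 156)


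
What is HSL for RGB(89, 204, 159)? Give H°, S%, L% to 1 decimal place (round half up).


Normalize: R'=89/255≈0.3490, G'=204/255≈0.8000, B'=159/255≈0.6235
Max=204/255, Min=89/255, Δ=Max-Min=115/255
L = (Max+Min)/2 = (204+89)/510 = 293/510 = 0.57450… → L = 57.5%
L > 0.5 → S = Δ/(2-Max-Min) = 115/(510-204-89) = 115/217 = 0.52995… → S = 53.0%
(the 1/255 factors cancel in S and H, so raw channel differences can be used)
Max is G' → H = 60 × ((B-R)/Δ + 2) = 60 × ((159-89)/115 + 2)
  70/115 + 2 = 0.6086… + 2 = 2.6086…
  H = 60 × 2.6086… = 156.521…° → H = 156.5°
= HSL(156.5°, 53.0%, 57.5%)


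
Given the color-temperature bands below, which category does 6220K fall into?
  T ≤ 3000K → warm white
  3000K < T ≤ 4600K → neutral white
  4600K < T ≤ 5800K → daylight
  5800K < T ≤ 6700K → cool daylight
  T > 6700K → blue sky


Temperature: 6220K
5800K < 6220K ≤ 6700K → cool daylight
Classification: cool daylight


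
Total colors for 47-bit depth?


Colors = 2^bits = 2^47
= 140,737,488,355,328 colors


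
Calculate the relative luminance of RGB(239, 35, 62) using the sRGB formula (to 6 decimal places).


Linearize each channel (sRGB transfer function): c = v/255; c_lin = c/12.92 if c ≤ 0.04045, else ((c+0.055)/1.055)^2.4
  R: 239/255 ≈ 0.937255 > 0.04045 → ((0.937255+0.055)/1.055)^2.4 ≈ 0.863157
  G: 35/255 ≈ 0.137255 > 0.04045 → ((0.137255+0.055)/1.055)^2.4 ≈ 0.016807
  B: 62/255 ≈ 0.243137 > 0.04045 → ((0.243137+0.055)/1.055)^2.4 ≈ 0.048172
R_lin = 0.863157, G_lin = 0.016807, B_lin = 0.048172
L = 0.2126×R + 0.7152×G + 0.0722×B
L = 0.2126×0.863157 + 0.7152×0.016807 + 0.0722×0.048172
L ≈ 0.199006


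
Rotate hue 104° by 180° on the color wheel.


New hue = (H + rotation) mod 360
New hue = (104 + 180) mod 360
= 284 mod 360
= 284°


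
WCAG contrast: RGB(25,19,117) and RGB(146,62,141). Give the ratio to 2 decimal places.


Linearize each sRGB channel c=v/255: c/12.92 if c ≤ 0.04045 else ((c+0.055)/1.055)^2.4
L = 0.2126×R_lin + 0.7152×G_lin + 0.0722×B_lin
Color 1 (25,19,117):
  R=25: 25/255≈0.0980 > 0.04045 → ((0.0980+0.055)/1.055)^2.4 ≈ 0.00972
  G=19: 19/255≈0.0745 > 0.04045 → ((0.0745+0.055)/1.055)^2.4 ≈ 0.00651
  B=117: 117/255≈0.4588 > 0.04045 → ((0.4588+0.055)/1.055)^2.4 ≈ 0.17789
  L1 = 0.2126×0.00972 + 0.7152×0.00651 + 0.0722×0.17789 ≈ 0.01957
Color 2 (146,62,141):
  R=146: 146/255≈0.5725 > 0.04045 → ((0.5725+0.055)/1.055)^2.4 ≈ 0.28744
  G=62: 62/255≈0.2431 > 0.04045 → ((0.2431+0.055)/1.055)^2.4 ≈ 0.04817
  B=141: 141/255≈0.5529 > 0.04045 → ((0.5529+0.055)/1.055)^2.4 ≈ 0.26636
  L2 = 0.2126×0.28744 + 0.7152×0.04817 + 0.0722×0.26636 ≈ 0.11479
Lighter = 0.11479, Darker = 0.01957
Ratio = (L_lighter + 0.05) / (L_darker + 0.05)
Ratio = (0.11479 + 0.05) / (0.01957 + 0.05) = 0.16479 / 0.06957 ≈ 2.3688
Ratio ≈ 2.37:1


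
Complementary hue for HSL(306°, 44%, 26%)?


Complement = opposite side of color wheel = hue + 180°
H' = (306 + 180) mod 360 = 126°
S and L unchanged.
= HSL(126°, 44%, 26%)


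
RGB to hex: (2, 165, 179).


R = 2 → 02 (hex)
G = 165 → A5 (hex)
B = 179 → B3 (hex)
Hex = #02A5B3


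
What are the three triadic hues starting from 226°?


Triadic: equally spaced at 120° intervals
H1 = 226°
H2 = (226 + 120) mod 360 = 346°
H3 = (226 + 240) mod 360 = 106°
Triadic = 226°, 346°, 106°


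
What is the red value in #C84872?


Color: #C84872
R = C8 = 200
G = 48 = 72
B = 72 = 114
Red = 200


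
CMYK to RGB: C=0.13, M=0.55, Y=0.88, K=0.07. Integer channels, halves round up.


R = 255 × (1-C) × (1-K) = 255 × 0.87 × 0.93 = 206.3205 → 206
G = 255 × (1-M) × (1-K) = 255 × 0.45 × 0.93 = 106.7175 → 107
B = 255 × (1-Y) × (1-K) = 255 × 0.12 × 0.93 = 28.458 → 28
= RGB(206, 107, 28)


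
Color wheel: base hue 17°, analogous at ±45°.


Base hue: 17°
Left analog: (17 - 45) mod 360 = 332°
Right analog: (17 + 45) mod 360 = 62°
Analogous hues = 332° and 62°


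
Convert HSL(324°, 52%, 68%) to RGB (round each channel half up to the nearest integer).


H=324°, S=0.52, L=0.68
C = (1-|2L-1|)×S = (1-|0.36|)×0.52 = 0.3328
H' = H/60 = 324/60 ≈ 5.4000; X = C×(1-|H' mod 2 - 1|) = 0.19968
m = L - C/2 = 0.68 - 0.1664 = 0.5136
Sector ⌊H'⌋ = 5 → (R',G',B') = (0.3328, 0.0, 0.19968)
RGB = ((R'+m)×255, (G'+m)×255, (B'+m)×255) = (215.832, 130.968, 181.8864)
Round half up → RGB(216, 131, 182)


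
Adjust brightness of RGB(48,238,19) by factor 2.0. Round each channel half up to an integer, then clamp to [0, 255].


Multiply each channel by 2.0, round half up, clamp to [0, 255]
R: 48×2.0 = 96
G: 238×2.0 = 476 → clamp → 255
B: 19×2.0 = 38
= RGB(96, 255, 38)


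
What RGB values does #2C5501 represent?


2C → 44 (R)
55 → 85 (G)
01 → 1 (B)
= RGB(44, 85, 1)


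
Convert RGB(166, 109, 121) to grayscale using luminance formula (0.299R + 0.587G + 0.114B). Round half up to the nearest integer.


Gray = 0.299×R + 0.587×G + 0.114×B
Gray = 0.299×166 + 0.587×109 + 0.114×121
Gray = 49.634 + 63.983 + 13.794
Gray = 127.411 → round half up → 127
Gray = 127


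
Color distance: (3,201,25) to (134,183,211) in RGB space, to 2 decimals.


d = √[(R₁-R₂)² + (G₁-G₂)² + (B₁-B₂)²]
d = √[(3-134)² + (201-183)² + (25-211)²]
d = √[17161 + 324 + 34596]
d = √52081
d ≈ 228.21


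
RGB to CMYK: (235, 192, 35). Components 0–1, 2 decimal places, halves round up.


R'=235/255≈0.9216, G'=192/255≈0.7529, B'=35/255≈0.1373
K = 1 - max(R',G',B') = 1 - 235/255 = 20/255 = 0.07843… → 0.08
(1-R'-K)/(1-K) simplifies to (max-R)/max with max = 235:
C = (235-235)/235 = 0/235 = 0 → 0.00
M = (235-192)/235 = 43/235 = 0.18297… → 0.18
Y = (235-35)/235 = 200/235 = 0.85106… → 0.85
= CMYK(0.00, 0.18, 0.85, 0.08)


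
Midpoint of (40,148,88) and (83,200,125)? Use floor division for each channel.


Midpoint: each channel = ⌊(C₁+C₂)/2⌋
R: ⌊(40+83)/2⌋ = 61
G: ⌊(148+200)/2⌋ = 174
B: ⌊(88+125)/2⌋ = 106
= RGB(61, 174, 106)


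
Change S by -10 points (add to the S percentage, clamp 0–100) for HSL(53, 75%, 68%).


Original S = 75%
Adjustment = -10 percentage points
New S = 75 + (-10) = 65
Clamp to [0, 100] → 65
= HSL(53°, 65%, 68%)


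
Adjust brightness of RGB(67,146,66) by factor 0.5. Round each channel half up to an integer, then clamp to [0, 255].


Multiply each channel by 0.5, round half up, clamp to [0, 255]
R: 67×0.5 = 33.5 → round → 34
G: 146×0.5 = 73
B: 66×0.5 = 33
= RGB(34, 73, 33)


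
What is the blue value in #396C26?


Color: #396C26
R = 39 = 57
G = 6C = 108
B = 26 = 38
Blue = 38


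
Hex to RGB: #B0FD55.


B0 → 176 (R)
FD → 253 (G)
55 → 85 (B)
= RGB(176, 253, 85)


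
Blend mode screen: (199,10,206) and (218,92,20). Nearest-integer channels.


Screen: C = 255 - (255-A)×(255-B)/255, rounded to nearest integer
R: 255 - (255-199)×(255-218)/255 = 255 - 2072/255 ≈ 255 - 8.125 = 246.875 → 247
G: 255 - (255-10)×(255-92)/255 = 255 - 39935/255 ≈ 255 - 156.608 = 98.392 → 98
B: 255 - (255-206)×(255-20)/255 = 255 - 11515/255 ≈ 255 - 45.157 = 209.843 → 210
= RGB(247, 98, 210)


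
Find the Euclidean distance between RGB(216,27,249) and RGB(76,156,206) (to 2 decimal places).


d = √[(R₁-R₂)² + (G₁-G₂)² + (B₁-B₂)²]
d = √[(216-76)² + (27-156)² + (249-206)²]
d = √[19600 + 16641 + 1849]
d = √38090
d ≈ 195.17


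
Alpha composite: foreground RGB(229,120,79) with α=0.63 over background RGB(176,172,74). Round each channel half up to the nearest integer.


C = α×F + (1-α)×B, with 1-α = 0.37
R: 0.63×229 + 0.37×176 = 144.27 + 65.12 = 209.39 → 209
G: 0.63×120 + 0.37×172 = 75.60 + 63.64 = 139.24 → 139
B: 0.63×79 + 0.37×74 = 49.77 + 27.38 = 77.15 → 77
= RGB(209, 139, 77)


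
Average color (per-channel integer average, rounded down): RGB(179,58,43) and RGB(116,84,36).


Midpoint: each channel = ⌊(C₁+C₂)/2⌋
R: ⌊(179+116)/2⌋ = 147
G: ⌊(58+84)/2⌋ = 71
B: ⌊(43+36)/2⌋ = 39
= RGB(147, 71, 39)


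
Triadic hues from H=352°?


Triadic: equally spaced at 120° intervals
H1 = 352°
H2 = (352 + 120) mod 360 = 112°
H3 = (352 + 240) mod 360 = 232°
Triadic = 352°, 112°, 232°


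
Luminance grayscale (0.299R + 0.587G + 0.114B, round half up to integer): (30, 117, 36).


Gray = 0.299×R + 0.587×G + 0.114×B
Gray = 0.299×30 + 0.587×117 + 0.114×36
Gray = 8.970 + 68.679 + 4.104
Gray = 81.753 → round half up → 82
Gray = 82


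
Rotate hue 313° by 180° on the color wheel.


New hue = (H + rotation) mod 360
New hue = (313 + 180) mod 360
= 493 mod 360
= 133°


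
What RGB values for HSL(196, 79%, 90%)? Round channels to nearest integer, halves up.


H=196°, S=0.79, L=0.90
C = (1-|2L-1|)×S = (1-|0.80|)×0.79 = 0.158
H' = H/60 = 196/60 ≈ 3.2667; X = C×(1-|H' mod 2 - 1|) ≈ 0.1159
m = L - C/2 = 0.90 - 0.079 = 0.821
Sector ⌊H'⌋ = 3 → (R',G',B') = (0.0, ≈0.1159, 0.158)
RGB = ((R'+m)×255, (G'+m)×255, (B'+m)×255) = (209.355, 238.901, 249.645)
Round half up → RGB(209, 239, 250)


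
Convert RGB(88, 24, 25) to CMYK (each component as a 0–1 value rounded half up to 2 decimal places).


R'=88/255≈0.3451, G'=24/255≈0.0941, B'=25/255≈0.0980
K = 1 - max(R',G',B') = 1 - 88/255 = 167/255 = 0.65490… → 0.65
(1-R'-K)/(1-K) simplifies to (max-R)/max with max = 88:
C = (88-88)/88 = 0/88 = 0 → 0.00
M = (88-24)/88 = 64/88 = 0.72727… → 0.73
Y = (88-25)/88 = 63/88 = 0.71590… → 0.72
= CMYK(0.00, 0.73, 0.72, 0.65)


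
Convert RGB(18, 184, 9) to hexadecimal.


R = 18 → 12 (hex)
G = 184 → B8 (hex)
B = 9 → 09 (hex)
Hex = #12B809


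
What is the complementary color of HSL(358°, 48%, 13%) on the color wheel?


Complement = opposite side of color wheel = hue + 180°
H' = (358 + 180) mod 360 = 178°
S and L unchanged.
= HSL(178°, 48%, 13%)


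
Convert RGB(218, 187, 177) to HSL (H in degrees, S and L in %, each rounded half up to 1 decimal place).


Normalize: R'=218/255≈0.8549, G'=187/255≈0.7333, B'=177/255≈0.6941
Max=218/255, Min=177/255, Δ=Max-Min=41/255
L = (Max+Min)/2 = (218+177)/510 = 395/510 = 0.77450… → L = 77.5%
L > 0.5 → S = Δ/(2-Max-Min) = 41/(510-218-177) = 41/115 = 0.35652… → S = 35.7%
(the 1/255 factors cancel in S and H, so raw channel differences can be used)
Max is R' → H = 60 × (((G-B)/Δ) mod 6) = 60 × (((187-177)/41) mod 6)
  10/41 = 0.2439…
  H = 60 × 0.2439… = 14.634…° → H = 14.6°
= HSL(14.6°, 35.7%, 77.5%)


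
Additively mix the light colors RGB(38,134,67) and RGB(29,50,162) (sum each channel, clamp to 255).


Additive: each channel = min(255, C₁+C₂)
R: 38+29 = 67 → 67
G: 134+50 = 184 → 184
B: 67+162 = 229 → 229
= RGB(67, 184, 229)


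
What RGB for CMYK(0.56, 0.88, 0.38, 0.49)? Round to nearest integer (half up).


R = 255 × (1-C) × (1-K) = 255 × 0.44 × 0.51 = 57.222 → 57
G = 255 × (1-M) × (1-K) = 255 × 0.12 × 0.51 = 15.606 → 16
B = 255 × (1-Y) × (1-K) = 255 × 0.62 × 0.51 = 80.631 → 81
= RGB(57, 16, 81)


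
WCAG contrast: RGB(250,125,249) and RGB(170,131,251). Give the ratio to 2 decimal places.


Linearize each sRGB channel c=v/255: c/12.92 if c ≤ 0.04045 else ((c+0.055)/1.055)^2.4
L = 0.2126×R_lin + 0.7152×G_lin + 0.0722×B_lin
Color 1 (250,125,249):
  R=250: 250/255≈0.9804 > 0.04045 → ((0.9804+0.055)/1.055)^2.4 ≈ 0.95597
  G=125: 125/255≈0.4902 > 0.04045 → ((0.4902+0.055)/1.055)^2.4 ≈ 0.20508
  B=249: 249/255≈0.9765 > 0.04045 → ((0.9765+0.055)/1.055)^2.4 ≈ 0.94731
  L1 = 0.2126×0.95597 + 0.7152×0.20508 + 0.0722×0.94731 ≈ 0.41831
Color 2 (170,131,251):
  R=170: 170/255≈0.6667 > 0.04045 → ((0.6667+0.055)/1.055)^2.4 ≈ 0.40198
  G=131: 131/255≈0.5137 > 0.04045 → ((0.5137+0.055)/1.055)^2.4 ≈ 0.22697
  B=251: 251/255≈0.9843 > 0.04045 → ((0.9843+0.055)/1.055)^2.4 ≈ 0.96469
  L2 = 0.2126×0.40198 + 0.7152×0.22697 + 0.0722×0.96469 ≈ 0.31744
Lighter = 0.41831, Darker = 0.31744
Ratio = (L_lighter + 0.05) / (L_darker + 0.05)
Ratio = (0.41831 + 0.05) / (0.31744 + 0.05) = 0.46831 / 0.36744 ≈ 1.2745
Ratio ≈ 1.27:1


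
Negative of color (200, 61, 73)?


Invert: (255-R, 255-G, 255-B)
R: 255-200 = 55
G: 255-61 = 194
B: 255-73 = 182
= RGB(55, 194, 182)


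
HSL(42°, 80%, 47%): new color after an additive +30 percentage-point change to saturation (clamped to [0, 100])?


Original S = 80%
Adjustment = +30 percentage points
New S = 80 + (30) = 110
Clamp to [0, 100] → 100
= HSL(42°, 100%, 47%)


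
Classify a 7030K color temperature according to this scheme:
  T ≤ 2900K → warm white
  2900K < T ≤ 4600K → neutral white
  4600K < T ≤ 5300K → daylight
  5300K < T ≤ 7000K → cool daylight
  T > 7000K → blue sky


Temperature: 7030K
7030K > 7000K → blue sky
Classification: blue sky


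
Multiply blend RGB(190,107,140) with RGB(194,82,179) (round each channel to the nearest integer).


Multiply: C = A×B/255, rounded to nearest integer
R: 190×194/255 = 36860/255 ≈ 144.549 → 145
G: 107×82/255 = 8774/255 ≈ 34.408 → 34
B: 140×179/255 = 25060/255 ≈ 98.275 → 98
= RGB(145, 34, 98)


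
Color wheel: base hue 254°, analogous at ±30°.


Base hue: 254°
Left analog: (254 - 30) mod 360 = 224°
Right analog: (254 + 30) mod 360 = 284°
Analogous hues = 224° and 284°


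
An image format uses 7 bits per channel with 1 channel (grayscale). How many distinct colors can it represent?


Total bits = 7 bits/channel × 1 channels = 7 bits
Distinct colors = 2^7
= 128 colors


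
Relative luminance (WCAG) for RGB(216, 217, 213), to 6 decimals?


Linearize each channel (sRGB transfer function): c = v/255; c_lin = c/12.92 if c ≤ 0.04045, else ((c+0.055)/1.055)^2.4
  R: 216/255 ≈ 0.847059 > 0.04045 → ((0.847059+0.055)/1.055)^2.4 ≈ 0.686685
  G: 217/255 ≈ 0.850980 > 0.04045 → ((0.850980+0.055)/1.055)^2.4 ≈ 0.693872
  B: 213/255 ≈ 0.835294 > 0.04045 → ((0.835294+0.055)/1.055)^2.4 ≈ 0.665387
R_lin = 0.686685, G_lin = 0.693872, B_lin = 0.665387
L = 0.2126×R + 0.7152×G + 0.0722×B
L = 0.2126×0.686685 + 0.7152×0.693872 + 0.0722×0.665387
L ≈ 0.690287


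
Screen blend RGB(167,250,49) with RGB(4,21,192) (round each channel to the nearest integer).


Screen: C = 255 - (255-A)×(255-B)/255, rounded to nearest integer
R: 255 - (255-167)×(255-4)/255 = 255 - 22088/255 ≈ 255 - 86.620 = 168.380 → 168
G: 255 - (255-250)×(255-21)/255 = 255 - 1170/255 ≈ 255 - 4.588 = 250.412 → 250
B: 255 - (255-49)×(255-192)/255 = 255 - 12978/255 ≈ 255 - 50.894 = 204.106 → 204
= RGB(168, 250, 204)


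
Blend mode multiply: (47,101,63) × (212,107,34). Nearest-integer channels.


Multiply: C = A×B/255, rounded to nearest integer
R: 47×212/255 = 9964/255 ≈ 39.075 → 39
G: 101×107/255 = 10807/255 ≈ 42.380 → 42
B: 63×34/255 = 2142/255 ≈ 8.400 → 8
= RGB(39, 42, 8)


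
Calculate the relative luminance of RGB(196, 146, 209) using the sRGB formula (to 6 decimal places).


Linearize each channel (sRGB transfer function): c = v/255; c_lin = c/12.92 if c ≤ 0.04045, else ((c+0.055)/1.055)^2.4
  R: 196/255 ≈ 0.768627 > 0.04045 → ((0.768627+0.055)/1.055)^2.4 ≈ 0.552011
  G: 146/255 ≈ 0.572549 > 0.04045 → ((0.572549+0.055)/1.055)^2.4 ≈ 0.287441
  B: 209/255 ≈ 0.819608 > 0.04045 → ((0.819608+0.055)/1.055)^2.4 ≈ 0.637597
R_lin = 0.552011, G_lin = 0.287441, B_lin = 0.637597
L = 0.2126×R + 0.7152×G + 0.0722×B
L = 0.2126×0.552011 + 0.7152×0.287441 + 0.0722×0.637597
L ≈ 0.368970


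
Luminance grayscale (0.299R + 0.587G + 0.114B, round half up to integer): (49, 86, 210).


Gray = 0.299×R + 0.587×G + 0.114×B
Gray = 0.299×49 + 0.587×86 + 0.114×210
Gray = 14.651 + 50.482 + 23.940
Gray = 89.073 → round half up → 89
Gray = 89


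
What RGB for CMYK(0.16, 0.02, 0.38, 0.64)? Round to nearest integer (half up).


R = 255 × (1-C) × (1-K) = 255 × 0.84 × 0.36 = 77.112 → 77
G = 255 × (1-M) × (1-K) = 255 × 0.98 × 0.36 = 89.964 → 90
B = 255 × (1-Y) × (1-K) = 255 × 0.62 × 0.36 = 56.916 → 57
= RGB(77, 90, 57)


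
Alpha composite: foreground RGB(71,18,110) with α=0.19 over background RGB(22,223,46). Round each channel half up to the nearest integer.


C = α×F + (1-α)×B, with 1-α = 0.81
R: 0.19×71 + 0.81×22 = 13.49 + 17.82 = 31.31 → 31
G: 0.19×18 + 0.81×223 = 3.42 + 180.63 = 184.05 → 184
B: 0.19×110 + 0.81×46 = 20.90 + 37.26 = 58.16 → 58
= RGB(31, 184, 58)


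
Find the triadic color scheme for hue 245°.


Triadic: equally spaced at 120° intervals
H1 = 245°
H2 = (245 + 120) mod 360 = 5°
H3 = (245 + 240) mod 360 = 125°
Triadic = 245°, 5°, 125°


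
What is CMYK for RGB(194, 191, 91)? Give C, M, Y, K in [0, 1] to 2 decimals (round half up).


R'=194/255≈0.7608, G'=191/255≈0.7490, B'=91/255≈0.3569
K = 1 - max(R',G',B') = 1 - 194/255 = 61/255 = 0.23921… → 0.24
(1-R'-K)/(1-K) simplifies to (max-R)/max with max = 194:
C = (194-194)/194 = 0/194 = 0 → 0.00
M = (194-191)/194 = 3/194 = 0.01546… → 0.02
Y = (194-91)/194 = 103/194 = 0.53092… → 0.53
= CMYK(0.00, 0.02, 0.53, 0.24)


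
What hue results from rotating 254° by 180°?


New hue = (H + rotation) mod 360
New hue = (254 + 180) mod 360
= 434 mod 360
= 74°


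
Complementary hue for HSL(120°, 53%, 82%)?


Complement = opposite side of color wheel = hue + 180°
H' = (120 + 180) mod 360 = 300°
S and L unchanged.
= HSL(300°, 53%, 82%)


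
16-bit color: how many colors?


Colors = 2^bits = 2^16
= 65,536 colors


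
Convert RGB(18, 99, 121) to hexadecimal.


R = 18 → 12 (hex)
G = 99 → 63 (hex)
B = 121 → 79 (hex)
Hex = #126379


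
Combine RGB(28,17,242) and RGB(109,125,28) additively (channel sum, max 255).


Additive: each channel = min(255, C₁+C₂)
R: 28+109 = 137 → 137
G: 17+125 = 142 → 142
B: 242+28 = 270 → 255
= RGB(137, 142, 255)


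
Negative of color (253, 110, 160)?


Invert: (255-R, 255-G, 255-B)
R: 255-253 = 2
G: 255-110 = 145
B: 255-160 = 95
= RGB(2, 145, 95)


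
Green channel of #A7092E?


Color: #A7092E
R = A7 = 167
G = 09 = 9
B = 2E = 46
Green = 9


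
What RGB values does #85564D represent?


85 → 133 (R)
56 → 86 (G)
4D → 77 (B)
= RGB(133, 86, 77)


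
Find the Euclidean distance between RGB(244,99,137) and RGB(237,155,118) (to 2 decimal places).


d = √[(R₁-R₂)² + (G₁-G₂)² + (B₁-B₂)²]
d = √[(244-237)² + (99-155)² + (137-118)²]
d = √[49 + 3136 + 361]
d = √3546
d ≈ 59.55


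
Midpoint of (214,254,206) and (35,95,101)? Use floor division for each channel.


Midpoint: each channel = ⌊(C₁+C₂)/2⌋
R: ⌊(214+35)/2⌋ = 124
G: ⌊(254+95)/2⌋ = 174
B: ⌊(206+101)/2⌋ = 153
= RGB(124, 174, 153)


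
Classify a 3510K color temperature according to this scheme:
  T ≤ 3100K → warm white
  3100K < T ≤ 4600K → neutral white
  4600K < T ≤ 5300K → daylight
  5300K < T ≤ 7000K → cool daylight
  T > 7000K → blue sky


Temperature: 3510K
3100K < 3510K ≤ 4600K → neutral white
Classification: neutral white


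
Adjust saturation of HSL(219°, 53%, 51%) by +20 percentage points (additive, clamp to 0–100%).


Original S = 53%
Adjustment = +20 percentage points
New S = 53 + (20) = 73
Clamp to [0, 100] → 73
= HSL(219°, 73%, 51%)


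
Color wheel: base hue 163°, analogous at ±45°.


Base hue: 163°
Left analog: (163 - 45) mod 360 = 118°
Right analog: (163 + 45) mod 360 = 208°
Analogous hues = 118° and 208°


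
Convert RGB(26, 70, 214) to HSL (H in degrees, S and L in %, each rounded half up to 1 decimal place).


Normalize: R'=26/255≈0.1020, G'=70/255≈0.2745, B'=214/255≈0.8392
Max=214/255, Min=26/255, Δ=Max-Min=188/255
L = (Max+Min)/2 = (214+26)/510 = 240/510 = 0.47058… → L = 47.1%
L ≤ 0.5 → S = Δ/(Max+Min) = 188/(214+26) = 188/240 = 0.78333… → S = 78.3%
(the 1/255 factors cancel in S and H, so raw channel differences can be used)
Max is B' → H = 60 × ((R-G)/Δ + 4) = 60 × ((26-70)/188 + 4)
  -44/188 + 4 = -0.2340… + 4 = 3.7659…
  H = 60 × 3.7659… = 225.957…° → H = 226.0°
= HSL(226.0°, 78.3%, 47.1%)


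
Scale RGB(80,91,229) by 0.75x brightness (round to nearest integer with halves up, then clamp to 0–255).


Multiply each channel by 0.75, round half up, clamp to [0, 255]
R: 80×0.75 = 60
G: 91×0.75 = 68.25 → round → 68
B: 229×0.75 = 171.75 → round → 172
= RGB(60, 68, 172)


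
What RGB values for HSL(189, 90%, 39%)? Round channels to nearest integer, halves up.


H=189°, S=0.90, L=0.39
C = (1-|2L-1|)×S = (1-|-0.22|)×0.90 = 0.702
H' = H/60 = 189/60 ≈ 3.1500; X = C×(1-|H' mod 2 - 1|) = 0.5967
m = L - C/2 = 0.39 - 0.351 = 0.039
Sector ⌊H'⌋ = 3 → (R',G',B') = (0.0, 0.5967, 0.702)
RGB = ((R'+m)×255, (G'+m)×255, (B'+m)×255) = (9.945, 162.1035, 188.955)
Round half up → RGB(10, 162, 189)


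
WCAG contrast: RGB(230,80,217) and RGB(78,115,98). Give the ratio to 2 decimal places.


Linearize each sRGB channel c=v/255: c/12.92 if c ≤ 0.04045 else ((c+0.055)/1.055)^2.4
L = 0.2126×R_lin + 0.7152×G_lin + 0.0722×B_lin
Color 1 (230,80,217):
  R=230: 230/255≈0.9020 > 0.04045 → ((0.9020+0.055)/1.055)^2.4 ≈ 0.79130
  G=80: 80/255≈0.3137 > 0.04045 → ((0.3137+0.055)/1.055)^2.4 ≈ 0.08022
  B=217: 217/255≈0.8510 > 0.04045 → ((0.8510+0.055)/1.055)^2.4 ≈ 0.69387
  L1 = 0.2126×0.79130 + 0.7152×0.08022 + 0.0722×0.69387 ≈ 0.27570
Color 2 (78,115,98):
  R=78: 78/255≈0.3059 > 0.04045 → ((0.3059+0.055)/1.055)^2.4 ≈ 0.07619
  G=115: 115/255≈0.4510 > 0.04045 → ((0.4510+0.055)/1.055)^2.4 ≈ 0.17144
  B=98: 98/255≈0.3843 > 0.04045 → ((0.3843+0.055)/1.055)^2.4 ≈ 0.12214
  L2 = 0.2126×0.07619 + 0.7152×0.17144 + 0.0722×0.12214 ≈ 0.14763
Lighter = 0.27570, Darker = 0.14763
Ratio = (L_lighter + 0.05) / (L_darker + 0.05)
Ratio = (0.27570 + 0.05) / (0.14763 + 0.05) = 0.32570 / 0.19763 ≈ 1.6480
Ratio ≈ 1.65:1


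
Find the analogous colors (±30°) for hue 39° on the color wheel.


Base hue: 39°
Left analog: (39 - 30) mod 360 = 9°
Right analog: (39 + 30) mod 360 = 69°
Analogous hues = 9° and 69°


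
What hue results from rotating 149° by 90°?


New hue = (H + rotation) mod 360
New hue = (149 + 90) mod 360
= 239 mod 360
= 239°


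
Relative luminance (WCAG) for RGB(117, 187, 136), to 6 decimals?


Linearize each channel (sRGB transfer function): c = v/255; c_lin = c/12.92 if c ≤ 0.04045, else ((c+0.055)/1.055)^2.4
  R: 117/255 ≈ 0.458824 > 0.04045 → ((0.458824+0.055)/1.055)^2.4 ≈ 0.177888
  G: 187/255 ≈ 0.733333 > 0.04045 → ((0.733333+0.055)/1.055)^2.4 ≈ 0.496933
  B: 136/255 ≈ 0.533333 > 0.04045 → ((0.533333+0.055)/1.055)^2.4 ≈ 0.246201
R_lin = 0.177888, G_lin = 0.496933, B_lin = 0.246201
L = 0.2126×R + 0.7152×G + 0.0722×B
L = 0.2126×0.177888 + 0.7152×0.496933 + 0.0722×0.246201
L ≈ 0.411001
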